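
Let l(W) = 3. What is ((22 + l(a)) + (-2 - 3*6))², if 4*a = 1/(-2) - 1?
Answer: 25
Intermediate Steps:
a = -3/8 (a = (1/(-2) - 1)/4 = (-½ - 1)/4 = (¼)*(-3/2) = -3/8 ≈ -0.37500)
((22 + l(a)) + (-2 - 3*6))² = ((22 + 3) + (-2 - 3*6))² = (25 + (-2 - 18))² = (25 - 20)² = 5² = 25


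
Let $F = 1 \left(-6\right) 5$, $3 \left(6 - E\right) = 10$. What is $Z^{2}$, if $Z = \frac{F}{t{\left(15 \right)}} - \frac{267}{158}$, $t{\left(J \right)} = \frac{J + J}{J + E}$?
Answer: $\frac{84180625}{224676} \approx 374.68$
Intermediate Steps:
$E = \frac{8}{3}$ ($E = 6 - \frac{10}{3} = \frac{8}{3} \approx 2.6667$)
$t{\left(J \right)} = \frac{2 J}{\frac{8}{3} + J}$ ($t{\left(J \right)} = \frac{J + J}{J + \frac{8}{3}} = \frac{2 J}{\frac{8}{3} + J}$)
$F = -30$ ($F = \left(-6\right) 5 = -30$)
$Z = - \frac{9175}{474}$ ($Z = - \frac{30}{6 \cdot 15 \frac{1}{8 + 3 \cdot 15}} - \frac{267}{158} = - \frac{30}{6 \cdot 15 \frac{1}{8 + 45}} - \frac{267}{158} = - \frac{30}{6 \cdot 15 \cdot \frac{1}{53}} - \frac{267}{158} = - \frac{30}{\frac{90}{53}} - \frac{267}{158} = \left(-30\right) \frac{53}{90} - \frac{267}{158} = - \frac{53}{3} - \frac{267}{158} = - \frac{9175}{474} \approx -19.357$)
$Z^{2} = \left(- \frac{9175}{474}\right)^{2} = \frac{84180625}{224676}$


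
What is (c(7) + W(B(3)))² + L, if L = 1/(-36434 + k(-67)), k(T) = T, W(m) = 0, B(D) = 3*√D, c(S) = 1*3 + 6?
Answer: 2956580/36501 ≈ 81.000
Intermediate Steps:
c(S) = 9 (c(S) = 3 + 6 = 9)
L = -1/36501 (L = 1/(-36434 - 67) = 1/(-36501) = -1/36501 ≈ -2.7397e-5)
(c(7) + W(B(3)))² + L = (9 + 0)² - 1/36501 = 9² - 1/36501 = 81 - 1/36501 = 2956580/36501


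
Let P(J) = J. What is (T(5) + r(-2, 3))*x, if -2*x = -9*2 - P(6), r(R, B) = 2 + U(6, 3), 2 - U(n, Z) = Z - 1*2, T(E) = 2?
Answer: 60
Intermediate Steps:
U(n, Z) = 4 - Z (U(n, Z) = 2 - (Z - 1*2) = 2 - (Z - 2) = 2 - (-2 + Z) = 2 + (2 - Z) = 4 - Z)
r(R, B) = 3 (r(R, B) = 2 + (4 - 1*3) = 2 + (4 - 3) = 2 + 1 = 3)
x = 12 (x = -(-9*2 - 1*6)/2 = -(-18 - 6)/2 = -1/2*(-24) = 12)
(T(5) + r(-2, 3))*x = (2 + 3)*12 = 5*12 = 60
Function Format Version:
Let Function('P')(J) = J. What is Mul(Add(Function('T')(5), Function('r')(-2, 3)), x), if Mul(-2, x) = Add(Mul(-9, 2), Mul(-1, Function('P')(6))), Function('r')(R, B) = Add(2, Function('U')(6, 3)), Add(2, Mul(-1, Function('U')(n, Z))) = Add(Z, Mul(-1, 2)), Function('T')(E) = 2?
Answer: 60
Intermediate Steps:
Function('U')(n, Z) = Add(4, Mul(-1, Z)) (Function('U')(n, Z) = Add(2, Mul(-1, Add(Z, Mul(-1, 2)))) = Add(2, Mul(-1, Add(Z, -2))) = Add(2, Mul(-1, Add(-2, Z))) = Add(2, Add(2, Mul(-1, Z))) = Add(4, Mul(-1, Z)))
Function('r')(R, B) = 3 (Function('r')(R, B) = Add(2, Add(4, Mul(-1, 3))) = Add(2, Add(4, -3)) = Add(2, 1) = 3)
x = 12 (x = Mul(Rational(-1, 2), Add(Mul(-9, 2), Mul(-1, 6))) = Mul(Rational(-1, 2), Add(-18, -6)) = Mul(Rational(-1, 2), -24) = 12)
Mul(Add(Function('T')(5), Function('r')(-2, 3)), x) = Mul(Add(2, 3), 12) = Mul(5, 12) = 60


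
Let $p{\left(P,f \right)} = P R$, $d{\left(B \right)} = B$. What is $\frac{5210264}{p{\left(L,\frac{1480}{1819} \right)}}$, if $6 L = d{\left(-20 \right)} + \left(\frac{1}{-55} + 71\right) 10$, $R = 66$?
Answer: $\frac{1302566}{1897} \approx 686.65$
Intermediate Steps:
$L = \frac{3794}{33}$ ($L = \frac{-20 + \left(\frac{1}{-55} + 71\right) 10}{6} = \frac{-20 + \left(- \frac{1}{55} + 71\right) 10}{6} = \frac{-20 + \frac{3904}{55} \cdot 10}{6} = \frac{-20 + \frac{7808}{11}}{6} = \frac{1}{6} \cdot \frac{7588}{11} = \frac{3794}{33} \approx 114.97$)
$p{\left(P,f \right)} = 66 P$ ($p{\left(P,f \right)} = P 66 = 66 P$)
$\frac{5210264}{p{\left(L,\frac{1480}{1819} \right)}} = \frac{5210264}{66 \cdot \frac{3794}{33}} = \frac{5210264}{7588} = 5210264 \cdot \frac{1}{7588} = \frac{1302566}{1897}$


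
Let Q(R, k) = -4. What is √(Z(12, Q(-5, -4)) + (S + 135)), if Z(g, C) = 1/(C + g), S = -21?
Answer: √1826/4 ≈ 10.683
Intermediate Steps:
√(Z(12, Q(-5, -4)) + (S + 135)) = √(1/(-4 + 12) + (-21 + 135)) = √(1/8 + 114) = √(⅛ + 114) = √(913/8) = √1826/4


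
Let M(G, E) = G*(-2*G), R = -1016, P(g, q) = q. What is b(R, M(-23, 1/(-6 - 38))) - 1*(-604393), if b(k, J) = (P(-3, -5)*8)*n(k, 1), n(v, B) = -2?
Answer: 604473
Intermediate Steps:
M(G, E) = -2*G²
b(k, J) = 80 (b(k, J) = -5*8*(-2) = -40*(-2) = 80)
b(R, M(-23, 1/(-6 - 38))) - 1*(-604393) = 80 - 1*(-604393) = 80 + 604393 = 604473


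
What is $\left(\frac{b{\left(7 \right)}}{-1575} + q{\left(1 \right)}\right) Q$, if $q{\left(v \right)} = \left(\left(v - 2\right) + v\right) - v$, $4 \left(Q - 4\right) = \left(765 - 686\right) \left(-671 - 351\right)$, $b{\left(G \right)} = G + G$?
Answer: $\frac{9161947}{450} \approx 20360.0$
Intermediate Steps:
$b{\left(G \right)} = 2 G$
$Q = - \frac{40361}{2}$ ($Q = 4 + \frac{\left(765 - 686\right) \left(-671 - 351\right)}{4} = 4 + \frac{79 \left(-1022\right)}{4} = 4 + \frac{1}{4} \left(-80738\right) = 4 - \frac{40369}{2} = - \frac{40361}{2} \approx -20181.0$)
$q{\left(v \right)} = -2 + v$ ($q{\left(v \right)} = \left(\left(-2 + v\right) + v\right) - v = \left(-2 + 2 v\right) - v = -2 + v$)
$\left(\frac{b{\left(7 \right)}}{-1575} + q{\left(1 \right)}\right) Q = \left(\frac{2 \cdot 7}{-1575} + \left(-2 + 1\right)\right) \left(- \frac{40361}{2}\right) = \left(14 \left(- \frac{1}{1575}\right) - 1\right) \left(- \frac{40361}{2}\right) = \left(- \frac{2}{225} - 1\right) \left(- \frac{40361}{2}\right) = \left(- \frac{227}{225}\right) \left(- \frac{40361}{2}\right) = \frac{9161947}{450}$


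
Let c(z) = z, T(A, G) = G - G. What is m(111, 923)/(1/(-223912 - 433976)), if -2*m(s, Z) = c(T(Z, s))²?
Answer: 0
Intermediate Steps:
T(A, G) = 0
m(s, Z) = 0 (m(s, Z) = -½*0² = -½*0 = 0)
m(111, 923)/(1/(-223912 - 433976)) = 0/(1/(-223912 - 433976)) = 0/(1/(-657888)) = 0/(-1/657888) = 0*(-657888) = 0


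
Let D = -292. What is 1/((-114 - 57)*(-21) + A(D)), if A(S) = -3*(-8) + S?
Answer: 1/3323 ≈ 0.00030093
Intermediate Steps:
A(S) = 24 + S
1/((-114 - 57)*(-21) + A(D)) = 1/((-114 - 57)*(-21) + (24 - 292)) = 1/(-171*(-21) - 268) = 1/(3591 - 268) = 1/3323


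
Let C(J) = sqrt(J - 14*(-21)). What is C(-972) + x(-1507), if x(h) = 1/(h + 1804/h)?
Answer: -137/206623 + I*sqrt(678) ≈ -0.00066304 + 26.038*I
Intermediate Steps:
C(J) = sqrt(294 + J) (C(J) = sqrt(J + 294) = sqrt(294 + J))
C(-972) + x(-1507) = sqrt(294 - 972) - 1507/(1804 + (-1507)**2) = sqrt(-678) - 1507/(1804 + 2271049) = I*sqrt(678) - 1507/2272853 = I*sqrt(678) - 1507*1/2272853 = I*sqrt(678) - 137/206623 = -137/206623 + I*sqrt(678)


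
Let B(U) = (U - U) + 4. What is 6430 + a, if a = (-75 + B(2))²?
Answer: 11471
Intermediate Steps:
B(U) = 4 (B(U) = 0 + 4 = 4)
a = 5041 (a = (-75 + 4)² = (-71)² = 5041)
6430 + a = 6430 + 5041 = 11471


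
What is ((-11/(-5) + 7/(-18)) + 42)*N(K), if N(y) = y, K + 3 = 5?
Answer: 3943/45 ≈ 87.622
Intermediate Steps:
K = 2 (K = -3 + 5 = 2)
((-11/(-5) + 7/(-18)) + 42)*N(K) = ((-11/(-5) + 7/(-18)) + 42)*2 = ((-11*(-⅕) + 7*(-1/18)) + 42)*2 = ((11/5 - 7/18) + 42)*2 = (163/90 + 42)*2 = (3943/90)*2 = 3943/45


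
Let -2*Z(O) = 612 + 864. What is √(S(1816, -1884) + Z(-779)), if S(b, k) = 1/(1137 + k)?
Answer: I*√45756821/249 ≈ 27.166*I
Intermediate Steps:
Z(O) = -738 (Z(O) = -(612 + 864)/2 = -½*1476 = -738)
√(S(1816, -1884) + Z(-779)) = √(1/(1137 - 1884) - 738) = √(1/(-747) - 738) = √(-1/747 - 738) = √(-551287/747) = I*√45756821/249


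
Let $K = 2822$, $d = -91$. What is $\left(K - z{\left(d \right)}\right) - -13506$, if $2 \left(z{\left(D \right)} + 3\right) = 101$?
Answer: $\frac{32561}{2} \approx 16281.0$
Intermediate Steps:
$z{\left(D \right)} = \frac{95}{2}$ ($z{\left(D \right)} = -3 + \frac{1}{2} \cdot 101 = -3 + \frac{101}{2} = \frac{95}{2}$)
$\left(K - z{\left(d \right)}\right) - -13506 = \left(2822 - \frac{95}{2}\right) - -13506 = \left(2822 - \frac{95}{2}\right) + 13506 = \frac{5549}{2} + 13506 = \frac{32561}{2}$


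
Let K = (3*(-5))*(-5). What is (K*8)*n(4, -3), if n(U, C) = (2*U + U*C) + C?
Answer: -4200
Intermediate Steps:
K = 75 (K = -15*(-5) = 75)
n(U, C) = C + 2*U + C*U (n(U, C) = (2*U + C*U) + C = C + 2*U + C*U)
(K*8)*n(4, -3) = (75*8)*(-3 + 2*4 - 3*4) = 600*(-3 + 8 - 12) = 600*(-7) = -4200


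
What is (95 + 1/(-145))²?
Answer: 189723076/21025 ≈ 9023.7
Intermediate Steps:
(95 + 1/(-145))² = (95 - 1/145)² = (13774/145)² = 189723076/21025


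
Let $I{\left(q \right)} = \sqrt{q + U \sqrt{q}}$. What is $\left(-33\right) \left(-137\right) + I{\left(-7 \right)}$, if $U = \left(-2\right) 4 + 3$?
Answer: $4521 + \sqrt{-7 - 5 i \sqrt{7}} \approx 4523.0 - 3.3141 i$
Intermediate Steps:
$U = -5$ ($U = -8 + 3 = -5$)
$I{\left(q \right)} = \sqrt{q - 5 \sqrt{q}}$
$\left(-33\right) \left(-137\right) + I{\left(-7 \right)} = \left(-33\right) \left(-137\right) + \sqrt{-7 - 5 \sqrt{-7}} = 4521 + \sqrt{-7 - 5 i \sqrt{7}}$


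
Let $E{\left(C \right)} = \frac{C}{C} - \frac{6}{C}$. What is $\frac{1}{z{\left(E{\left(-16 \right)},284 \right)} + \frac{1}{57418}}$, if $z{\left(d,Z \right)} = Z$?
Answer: $\frac{57418}{16306713} \approx 0.0035211$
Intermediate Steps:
$E{\left(C \right)} = 1 - \frac{6}{C}$
$\frac{1}{z{\left(E{\left(-16 \right)},284 \right)} + \frac{1}{57418}} = \frac{1}{284 + \frac{1}{57418}} = \frac{1}{\frac{16306713}{57418}} = \frac{57418}{16306713}$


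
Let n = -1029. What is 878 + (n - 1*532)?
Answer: -683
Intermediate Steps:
878 + (n - 1*532) = 878 + (-1029 - 1*532) = 878 + (-1029 - 532) = 878 - 1561 = -683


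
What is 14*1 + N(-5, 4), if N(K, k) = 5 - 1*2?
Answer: 17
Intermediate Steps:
N(K, k) = 3 (N(K, k) = 5 - 2 = 3)
14*1 + N(-5, 4) = 14*1 + 3 = 14 + 3 = 17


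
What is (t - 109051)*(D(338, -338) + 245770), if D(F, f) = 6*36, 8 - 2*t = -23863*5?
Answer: -12149125547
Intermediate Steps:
t = 119323/2 (t = 4 - (-23863)*5/2 = 4 - ½*(-119315) = 4 + 119315/2 = 119323/2 ≈ 59662.)
D(F, f) = 216
(t - 109051)*(D(338, -338) + 245770) = (119323/2 - 109051)*(216 + 245770) = -98779/2*245986 = -12149125547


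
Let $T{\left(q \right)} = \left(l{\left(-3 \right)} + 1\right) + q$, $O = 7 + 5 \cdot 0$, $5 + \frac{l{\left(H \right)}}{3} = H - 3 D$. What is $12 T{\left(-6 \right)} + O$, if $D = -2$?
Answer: $-125$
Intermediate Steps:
$l{\left(H \right)} = 3 + 3 H$ ($l{\left(H \right)} = -15 + 3 \left(H - -6\right) = -15 + 3 \left(H + 6\right) = -15 + 3 \left(6 + H\right) = -15 + \left(18 + 3 H\right) = 3 + 3 H$)
$O = 7$ ($O = 7 + 0 = 7$)
$T{\left(q \right)} = -5 + q$ ($T{\left(q \right)} = \left(\left(3 + 3 \left(-3\right)\right) + 1\right) + q = \left(\left(3 - 9\right) + 1\right) + q = \left(-6 + 1\right) + q = -5 + q$)
$12 T{\left(-6 \right)} + O = 12 \left(-5 - 6\right) + 7 = 12 \left(-11\right) + 7 = -132 + 7 = -125$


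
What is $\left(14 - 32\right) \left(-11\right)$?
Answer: $198$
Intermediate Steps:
$\left(14 - 32\right) \left(-11\right) = \left(-18\right) \left(-11\right) = 198$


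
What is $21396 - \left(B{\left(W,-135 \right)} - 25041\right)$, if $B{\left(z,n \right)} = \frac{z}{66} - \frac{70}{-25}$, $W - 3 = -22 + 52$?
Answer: $\frac{464337}{10} \approx 46434.0$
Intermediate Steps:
$W = 33$ ($W = 3 + \left(-22 + 52\right) = 3 + 30 = 33$)
$B{\left(z,n \right)} = \frac{14}{5} + \frac{z}{66}$ ($B{\left(z,n \right)} = z \frac{1}{66} - - \frac{14}{5} = \frac{z}{66} + \frac{14}{5} = \frac{14}{5} + \frac{z}{66}$)
$21396 - \left(B{\left(W,-135 \right)} - 25041\right) = 21396 - \left(\left(\frac{14}{5} + \frac{1}{66} \cdot 33\right) - 25041\right) = 21396 - \left(\left(\frac{14}{5} + \frac{1}{2}\right) - 25041\right) = 21396 - \left(\frac{33}{10} - 25041\right) = 21396 - - \frac{250377}{10} = 21396 + \frac{250377}{10} = \frac{464337}{10}$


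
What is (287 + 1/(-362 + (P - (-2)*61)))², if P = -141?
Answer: 11956547716/145161 ≈ 82368.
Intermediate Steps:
(287 + 1/(-362 + (P - (-2)*61)))² = (287 + 1/(-362 + (-141 - (-2)*61)))² = (287 + 1/(-362 + (-141 - 1*(-122))))² = (287 + 1/(-362 + (-141 + 122)))² = (287 + 1/(-362 - 19))² = (287 + 1/(-381))² = (287 - 1/381)² = (109346/381)² = 11956547716/145161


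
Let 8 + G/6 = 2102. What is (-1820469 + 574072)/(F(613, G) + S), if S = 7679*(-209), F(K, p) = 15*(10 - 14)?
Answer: 1246397/1604971 ≈ 0.77659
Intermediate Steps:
G = 12564 (G = -48 + 6*2102 = -48 + 12612 = 12564)
F(K, p) = -60 (F(K, p) = 15*(-4) = -60)
S = -1604911
(-1820469 + 574072)/(F(613, G) + S) = (-1820469 + 574072)/(-60 - 1604911) = -1246397/(-1604971) = -1246397*(-1/1604971) = 1246397/1604971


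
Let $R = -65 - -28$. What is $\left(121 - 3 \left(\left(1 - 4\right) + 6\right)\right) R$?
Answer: $-4144$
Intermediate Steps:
$R = -37$ ($R = -65 + 28 = -37$)
$\left(121 - 3 \left(\left(1 - 4\right) + 6\right)\right) R = \left(121 - 3 \left(\left(1 - 4\right) + 6\right)\right) \left(-37\right) = \left(121 - 3 \left(-3 + 6\right)\right) \left(-37\right) = \left(121 - 9\right) \left(-37\right) = 112 \left(-37\right) = -4144$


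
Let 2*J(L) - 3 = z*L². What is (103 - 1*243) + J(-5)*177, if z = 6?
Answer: 26801/2 ≈ 13401.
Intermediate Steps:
J(L) = 3/2 + 3*L² (J(L) = 3/2 + (6*L²)/2 = 3/2 + 3*L²)
(103 - 1*243) + J(-5)*177 = (103 - 1*243) + (3/2 + 3*(-5)²)*177 = (103 - 243) + (3/2 + 3*25)*177 = -140 + (3/2 + 75)*177 = -140 + (153/2)*177 = -140 + 27081/2 = 26801/2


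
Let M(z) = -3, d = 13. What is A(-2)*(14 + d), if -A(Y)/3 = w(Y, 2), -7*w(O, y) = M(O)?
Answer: -243/7 ≈ -34.714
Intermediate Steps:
w(O, y) = 3/7 (w(O, y) = -1/7*(-3) = 3/7)
A(Y) = -9/7 (A(Y) = -3*3/7 = -9/7)
A(-2)*(14 + d) = -9*(14 + 13)/7 = -9/7*27 = -243/7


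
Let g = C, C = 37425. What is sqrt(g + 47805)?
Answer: 3*sqrt(9470) ≈ 291.94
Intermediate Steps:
g = 37425
sqrt(g + 47805) = sqrt(37425 + 47805) = sqrt(85230) = 3*sqrt(9470)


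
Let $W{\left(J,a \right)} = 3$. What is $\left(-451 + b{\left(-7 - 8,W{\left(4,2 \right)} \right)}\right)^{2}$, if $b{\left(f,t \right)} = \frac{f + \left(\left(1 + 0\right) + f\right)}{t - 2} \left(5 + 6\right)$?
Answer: $592900$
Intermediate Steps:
$b{\left(f,t \right)} = \frac{11 \left(1 + 2 f\right)}{-2 + t}$ ($b{\left(f,t \right)} = \frac{f + \left(1 + f\right)}{-2 + t} 11 = \frac{1 + 2 f}{-2 + t} 11 = \frac{11 \left(1 + 2 f\right)}{-2 + t}$)
$\left(-451 + b{\left(-7 - 8,W{\left(4,2 \right)} \right)}\right)^{2} = \left(-451 + \frac{11 \left(1 + 2 \left(-7 - 8\right)\right)}{-2 + 3}\right)^{2} = \left(-451 + \frac{11 \left(1 + 2 \left(-15\right)\right)}{1}\right)^{2} = \left(-451 + 11 \cdot 1 \left(1 - 30\right)\right)^{2} = \left(-451 + 11 \cdot 1 \left(-29\right)\right)^{2} = \left(-451 - 319\right)^{2} = \left(-770\right)^{2} = 592900$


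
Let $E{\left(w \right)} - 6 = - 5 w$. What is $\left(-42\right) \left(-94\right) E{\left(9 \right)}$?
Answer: $-153972$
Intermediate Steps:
$E{\left(w \right)} = 6 - 5 w$
$\left(-42\right) \left(-94\right) E{\left(9 \right)} = \left(-42\right) \left(-94\right) \left(6 - 45\right) = 3948 \left(6 - 45\right) = 3948 \left(-39\right) = -153972$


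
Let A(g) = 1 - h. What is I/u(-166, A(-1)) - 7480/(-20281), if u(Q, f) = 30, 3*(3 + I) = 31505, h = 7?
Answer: 18807164/53685 ≈ 350.32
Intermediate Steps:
A(g) = -6 (A(g) = 1 - 1*7 = 1 - 7 = -6)
I = 31496/3 (I = -3 + (1/3)*31505 = -3 + 31505/3 = 31496/3 ≈ 10499.)
I/u(-166, A(-1)) - 7480/(-20281) = (31496/3)/30 - 7480/(-20281) = (31496/3)*(1/30) - 7480*(-1/20281) = 15748/45 + 440/1193 = 18807164/53685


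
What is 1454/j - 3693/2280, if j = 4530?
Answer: -447139/344280 ≈ -1.2988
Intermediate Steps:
1454/j - 3693/2280 = 1454/4530 - 3693/2280 = 1454*(1/4530) - 3693*1/2280 = 727/2265 - 1231/760 = -447139/344280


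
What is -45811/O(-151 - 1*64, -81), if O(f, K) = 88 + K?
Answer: -45811/7 ≈ -6544.4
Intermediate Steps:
-45811/O(-151 - 1*64, -81) = -45811/(88 - 81) = -45811/7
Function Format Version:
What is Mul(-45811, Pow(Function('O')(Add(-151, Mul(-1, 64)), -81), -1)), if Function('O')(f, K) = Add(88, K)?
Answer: Rational(-45811, 7) ≈ -6544.4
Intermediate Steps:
Mul(-45811, Pow(Function('O')(Add(-151, Mul(-1, 64)), -81), -1)) = Mul(-45811, Pow(Add(88, -81), -1)) = Mul(-45811, Pow(7, -1)) = Mul(-45811, Rational(1, 7)) = Rational(-45811, 7)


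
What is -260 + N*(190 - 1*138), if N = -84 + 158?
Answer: 3588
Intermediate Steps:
N = 74
-260 + N*(190 - 1*138) = -260 + 74*(190 - 1*138) = -260 + 74*(190 - 138) = -260 + 74*52 = -260 + 3848 = 3588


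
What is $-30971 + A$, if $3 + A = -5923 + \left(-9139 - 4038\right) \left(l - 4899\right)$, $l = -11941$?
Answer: $221863783$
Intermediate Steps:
$A = 221894754$ ($A = -3 - \left(5923 - \left(-9139 - 4038\right) \left(-11941 - 4899\right)\right) = -3 - -221894757 = -3 + \left(-5923 + 221900680\right) = -3 + 221894757 = 221894754$)
$-30971 + A = -30971 + 221894754 = 221863783$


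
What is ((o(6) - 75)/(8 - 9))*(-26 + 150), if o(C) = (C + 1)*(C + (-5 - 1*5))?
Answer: 12772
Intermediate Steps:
o(C) = (1 + C)*(-10 + C) (o(C) = (1 + C)*(C + (-5 - 5)) = (1 + C)*(C - 10) = (1 + C)*(-10 + C))
((o(6) - 75)/(8 - 9))*(-26 + 150) = (((-10 + 6**2 - 9*6) - 75)/(8 - 9))*(-26 + 150) = (((-10 + 36 - 54) - 75)/(-1))*124 = ((-28 - 75)*(-1))*124 = -103*(-1)*124 = 103*124 = 12772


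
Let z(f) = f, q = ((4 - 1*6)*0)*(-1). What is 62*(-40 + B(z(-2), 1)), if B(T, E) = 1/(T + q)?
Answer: -2511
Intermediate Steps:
q = 0 (q = ((4 - 6)*0)*(-1) = -2*0*(-1) = 0*(-1) = 0)
B(T, E) = 1/T (B(T, E) = 1/(T + 0) = 1/T)
62*(-40 + B(z(-2), 1)) = 62*(-40 + 1/(-2)) = 62*(-40 - ½) = 62*(-81/2) = -2511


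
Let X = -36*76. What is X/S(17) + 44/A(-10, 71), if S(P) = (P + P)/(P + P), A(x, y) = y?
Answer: -194212/71 ≈ -2735.4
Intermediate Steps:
S(P) = 1 (S(P) = (2*P)/((2*P)) = (2*P)*(1/(2*P)) = 1)
X = -2736
X/S(17) + 44/A(-10, 71) = -2736/1 + 44/71 = -2736*1 + 44*(1/71) = -2736 + 44/71 = -194212/71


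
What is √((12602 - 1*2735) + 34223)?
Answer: √44090 ≈ 209.98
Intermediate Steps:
√((12602 - 1*2735) + 34223) = √((12602 - 2735) + 34223) = √(9867 + 34223) = √44090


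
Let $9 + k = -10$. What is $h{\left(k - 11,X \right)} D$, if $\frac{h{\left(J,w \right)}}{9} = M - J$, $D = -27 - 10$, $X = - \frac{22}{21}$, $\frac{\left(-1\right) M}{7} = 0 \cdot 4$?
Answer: $-9990$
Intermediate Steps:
$k = -19$ ($k = -9 - 10 = -19$)
$M = 0$ ($M = - 7 \cdot 0 \cdot 4 = \left(-7\right) 0 = 0$)
$X = - \frac{22}{21}$ ($X = \left(-22\right) \frac{1}{21} = - \frac{22}{21} \approx -1.0476$)
$D = -37$ ($D = -27 - 10 = -37$)
$h{\left(J,w \right)} = - 9 J$ ($h{\left(J,w \right)} = 9 \left(0 - J\right) = 9 \left(- J\right) = - 9 J$)
$h{\left(k - 11,X \right)} D = - 9 \left(-19 - 11\right) \left(-37\right) = \left(-9\right) \left(-30\right) \left(-37\right) = 270 \left(-37\right) = -9990$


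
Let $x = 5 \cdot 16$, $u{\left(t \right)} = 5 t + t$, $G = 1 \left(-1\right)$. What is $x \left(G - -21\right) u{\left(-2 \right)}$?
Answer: $-19200$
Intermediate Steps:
$G = -1$
$u{\left(t \right)} = 6 t$
$x = 80$
$x \left(G - -21\right) u{\left(-2 \right)} = 80 \left(-1 - -21\right) 6 \left(-2\right) = 80 \left(-1 + 21\right) \left(-12\right) = 80 \cdot 20 \left(-12\right) = 1600 \left(-12\right) = -19200$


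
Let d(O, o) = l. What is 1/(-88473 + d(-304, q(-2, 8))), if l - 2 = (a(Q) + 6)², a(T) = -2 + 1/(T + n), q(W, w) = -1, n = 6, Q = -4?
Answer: -4/353803 ≈ -1.1306e-5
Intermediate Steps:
a(T) = -2 + 1/(6 + T) (a(T) = -2 + 1/(T + 6) = -2 + 1/(6 + T))
l = 89/4 (l = 2 + ((-11 - 2*(-4))/(6 - 4) + 6)² = 2 + ((-11 + 8)/2 + 6)² = 2 + ((½)*(-3) + 6)² = 2 + (-3/2 + 6)² = 2 + (9/2)² = 2 + 81/4 = 89/4 ≈ 22.250)
d(O, o) = 89/4
1/(-88473 + d(-304, q(-2, 8))) = 1/(-88473 + 89/4) = 1/(-353803/4) = -4/353803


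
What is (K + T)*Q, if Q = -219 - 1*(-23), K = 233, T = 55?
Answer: -56448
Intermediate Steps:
Q = -196 (Q = -219 + 23 = -196)
(K + T)*Q = (233 + 55)*(-196) = 288*(-196) = -56448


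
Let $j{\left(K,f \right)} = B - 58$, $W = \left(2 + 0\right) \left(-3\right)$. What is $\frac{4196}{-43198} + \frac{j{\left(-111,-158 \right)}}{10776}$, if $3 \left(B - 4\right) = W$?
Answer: $- \frac{2977199}{29093853} \approx -0.10233$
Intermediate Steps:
$W = -6$ ($W = 2 \left(-3\right) = -6$)
$B = 2$ ($B = 4 + \frac{1}{3} \left(-6\right) = 4 - 2 = 2$)
$j{\left(K,f \right)} = -56$ ($j{\left(K,f \right)} = 2 - 58 = -56$)
$\frac{4196}{-43198} + \frac{j{\left(-111,-158 \right)}}{10776} = \frac{4196}{-43198} - \frac{56}{10776} = 4196 \left(- \frac{1}{43198}\right) - \frac{7}{1347} = - \frac{2098}{21599} - \frac{7}{1347} = - \frac{2977199}{29093853}$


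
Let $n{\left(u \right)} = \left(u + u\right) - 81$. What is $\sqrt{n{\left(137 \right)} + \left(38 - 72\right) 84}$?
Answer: $i \sqrt{2663} \approx 51.604 i$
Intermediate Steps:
$n{\left(u \right)} = -81 + 2 u$ ($n{\left(u \right)} = 2 u - 81 = -81 + 2 u$)
$\sqrt{n{\left(137 \right)} + \left(38 - 72\right) 84} = \sqrt{\left(-81 + 2 \cdot 137\right) + \left(38 - 72\right) 84} = \sqrt{\left(-81 + 274\right) - 2856} = \sqrt{193 - 2856} = \sqrt{-2663} = i \sqrt{2663}$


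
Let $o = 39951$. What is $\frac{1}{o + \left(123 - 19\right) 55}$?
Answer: $\frac{1}{45671} \approx 2.1896 \cdot 10^{-5}$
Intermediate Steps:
$\frac{1}{o + \left(123 - 19\right) 55} = \frac{1}{39951 + \left(123 - 19\right) 55} = \frac{1}{39951 + 104 \cdot 55} = \frac{1}{39951 + 5720} = \frac{1}{45671}$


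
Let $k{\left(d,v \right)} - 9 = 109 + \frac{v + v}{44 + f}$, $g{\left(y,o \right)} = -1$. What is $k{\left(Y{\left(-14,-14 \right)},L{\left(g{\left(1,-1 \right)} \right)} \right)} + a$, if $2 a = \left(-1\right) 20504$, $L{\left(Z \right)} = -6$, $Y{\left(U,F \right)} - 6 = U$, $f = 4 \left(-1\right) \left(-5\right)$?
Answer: $- \frac{162147}{16} \approx -10134.0$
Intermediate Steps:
$f = 20$ ($f = \left(-4\right) \left(-5\right) = 20$)
$Y{\left(U,F \right)} = 6 + U$
$a = -10252$ ($a = \frac{\left(-1\right) 20504}{2} = \frac{1}{2} \left(-20504\right) = -10252$)
$k{\left(d,v \right)} = 118 + \frac{v}{32}$ ($k{\left(d,v \right)} = 9 + \left(109 + \frac{v + v}{44 + 20}\right) = 9 + \left(109 + \frac{2 v}{64}\right) = 9 + \left(109 + 2 v \frac{1}{64}\right) = 9 + \left(109 + \frac{v}{32}\right) = 118 + \frac{v}{32}$)
$k{\left(Y{\left(-14,-14 \right)},L{\left(g{\left(1,-1 \right)} \right)} \right)} + a = \left(118 + \frac{1}{32} \left(-6\right)\right) - 10252 = \left(118 - \frac{3}{16}\right) - 10252 = \frac{1885}{16} - 10252 = - \frac{162147}{16}$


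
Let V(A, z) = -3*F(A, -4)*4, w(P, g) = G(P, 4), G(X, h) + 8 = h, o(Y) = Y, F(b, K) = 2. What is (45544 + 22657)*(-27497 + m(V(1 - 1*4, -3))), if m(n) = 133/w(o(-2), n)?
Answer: -7510362321/4 ≈ -1.8776e+9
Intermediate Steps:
G(X, h) = -8 + h
w(P, g) = -4 (w(P, g) = -8 + 4 = -4)
V(A, z) = -24 (V(A, z) = -3*2*4 = -6*4 = -24)
m(n) = -133/4 (m(n) = 133/(-4) = 133*(-1/4) = -133/4)
(45544 + 22657)*(-27497 + m(V(1 - 1*4, -3))) = (45544 + 22657)*(-27497 - 133/4) = 68201*(-110121/4) = -7510362321/4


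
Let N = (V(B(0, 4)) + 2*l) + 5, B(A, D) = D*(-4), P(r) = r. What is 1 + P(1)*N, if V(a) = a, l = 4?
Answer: -2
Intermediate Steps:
B(A, D) = -4*D
N = -3 (N = (-4*4 + 2*4) + 5 = (-16 + 8) + 5 = -8 + 5 = -3)
1 + P(1)*N = 1 + 1*(-3) = 1 - 3 = -2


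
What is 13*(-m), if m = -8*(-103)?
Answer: -10712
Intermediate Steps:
m = 824
13*(-m) = 13*(-1*824) = 13*(-824) = -10712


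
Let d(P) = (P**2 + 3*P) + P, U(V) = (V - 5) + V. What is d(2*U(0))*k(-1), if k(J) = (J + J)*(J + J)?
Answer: 240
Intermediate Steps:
k(J) = 4*J**2 (k(J) = (2*J)*(2*J) = 4*J**2)
U(V) = -5 + 2*V (U(V) = (-5 + V) + V = -5 + 2*V)
d(P) = P**2 + 4*P
d(2*U(0))*k(-1) = ((2*(-5 + 2*0))*(4 + 2*(-5 + 2*0)))*(4*(-1)**2) = ((2*(-5 + 0))*(4 + 2*(-5 + 0)))*(4*1) = ((2*(-5))*(4 + 2*(-5)))*4 = -10*(4 - 10)*4 = -10*(-6)*4 = 60*4 = 240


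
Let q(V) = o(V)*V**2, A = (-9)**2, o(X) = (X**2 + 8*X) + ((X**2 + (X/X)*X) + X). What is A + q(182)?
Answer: 2254684513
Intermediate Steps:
o(X) = 2*X**2 + 10*X (o(X) = (X**2 + 8*X) + ((X**2 + 1*X) + X) = (X**2 + 8*X) + ((X**2 + X) + X) = (X**2 + 8*X) + ((X + X**2) + X) = (X**2 + 8*X) + (X**2 + 2*X) = 2*X**2 + 10*X)
A = 81
q(V) = 2*V**3*(5 + V) (q(V) = (2*V*(5 + V))*V**2 = 2*V**3*(5 + V))
A + q(182) = 81 + 2*182**3*(5 + 182) = 81 + 2*6028568*187 = 81 + 2254684432 = 2254684513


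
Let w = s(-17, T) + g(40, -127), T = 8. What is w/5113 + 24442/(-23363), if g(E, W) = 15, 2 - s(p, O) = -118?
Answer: -121817941/119455019 ≈ -1.0198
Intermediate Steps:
s(p, O) = 120 (s(p, O) = 2 - 1*(-118) = 2 + 118 = 120)
w = 135 (w = 120 + 15 = 135)
w/5113 + 24442/(-23363) = 135/5113 + 24442/(-23363) = 135*(1/5113) + 24442*(-1/23363) = 135/5113 - 24442/23363 = -121817941/119455019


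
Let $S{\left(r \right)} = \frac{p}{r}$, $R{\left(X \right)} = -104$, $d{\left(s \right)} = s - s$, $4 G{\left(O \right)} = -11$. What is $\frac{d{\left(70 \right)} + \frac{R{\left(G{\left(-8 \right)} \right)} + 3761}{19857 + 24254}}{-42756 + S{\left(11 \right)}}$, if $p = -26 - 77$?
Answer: $- \frac{1749}{902202283} \approx -1.9386 \cdot 10^{-6}$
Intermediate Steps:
$G{\left(O \right)} = - \frac{11}{4}$ ($G{\left(O \right)} = \frac{1}{4} \left(-11\right) = - \frac{11}{4}$)
$p = -103$ ($p = -26 - 77 = -103$)
$d{\left(s \right)} = 0$
$S{\left(r \right)} = - \frac{103}{r}$
$\frac{d{\left(70 \right)} + \frac{R{\left(G{\left(-8 \right)} \right)} + 3761}{19857 + 24254}}{-42756 + S{\left(11 \right)}} = \frac{0 + \frac{-104 + 3761}{19857 + 24254}}{-42756 - \frac{103}{11}} = \frac{0 + \frac{3657}{44111}}{-42756 - \frac{103}{11}} = \frac{0 + 3657 \cdot \frac{1}{44111}}{-42756 - \frac{103}{11}} = \frac{0 + \frac{3657}{44111}}{- \frac{470419}{11}} = \frac{3657}{44111} \left(- \frac{11}{470419}\right) = - \frac{1749}{902202283}$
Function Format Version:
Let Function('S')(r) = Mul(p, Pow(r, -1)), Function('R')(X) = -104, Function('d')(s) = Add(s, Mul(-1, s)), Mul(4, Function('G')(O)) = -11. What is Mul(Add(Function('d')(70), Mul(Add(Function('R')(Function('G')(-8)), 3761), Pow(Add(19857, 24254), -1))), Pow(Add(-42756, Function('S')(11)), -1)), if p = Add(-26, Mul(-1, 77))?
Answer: Rational(-1749, 902202283) ≈ -1.9386e-6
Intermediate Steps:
Function('G')(O) = Rational(-11, 4) (Function('G')(O) = Mul(Rational(1, 4), -11) = Rational(-11, 4))
p = -103 (p = Add(-26, -77) = -103)
Function('d')(s) = 0
Function('S')(r) = Mul(-103, Pow(r, -1))
Mul(Add(Function('d')(70), Mul(Add(Function('R')(Function('G')(-8)), 3761), Pow(Add(19857, 24254), -1))), Pow(Add(-42756, Function('S')(11)), -1)) = Mul(Add(0, Mul(Add(-104, 3761), Pow(Add(19857, 24254), -1))), Pow(Add(-42756, Mul(-103, Pow(11, -1))), -1)) = Mul(Add(0, Mul(3657, Pow(44111, -1))), Pow(Add(-42756, Mul(-103, Rational(1, 11))), -1)) = Mul(Add(0, Mul(3657, Rational(1, 44111))), Pow(Add(-42756, Rational(-103, 11)), -1)) = Mul(Add(0, Rational(3657, 44111)), Pow(Rational(-470419, 11), -1)) = Mul(Rational(3657, 44111), Rational(-11, 470419)) = Rational(-1749, 902202283)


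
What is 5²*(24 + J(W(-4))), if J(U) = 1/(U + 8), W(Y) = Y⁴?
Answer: 158425/264 ≈ 600.09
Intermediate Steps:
J(U) = 1/(8 + U)
5²*(24 + J(W(-4))) = 5²*(24 + 1/(8 + (-4)⁴)) = 25*(24 + 1/(8 + 256)) = 25*(24 + 1/264) = 25*(6337/264) = 158425/264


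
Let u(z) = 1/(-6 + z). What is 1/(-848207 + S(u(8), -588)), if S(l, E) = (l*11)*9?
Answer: -2/1696315 ≈ -1.1790e-6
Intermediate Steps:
S(l, E) = 99*l (S(l, E) = (11*l)*9 = 99*l)
1/(-848207 + S(u(8), -588)) = 1/(-848207 + 99/(-6 + 8)) = 1/(-848207 + 99/2) = 1/(-1696315/2) = -2/1696315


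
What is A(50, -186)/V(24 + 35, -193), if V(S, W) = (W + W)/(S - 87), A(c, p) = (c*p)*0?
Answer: 0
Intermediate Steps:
A(c, p) = 0
V(S, W) = 2*W/(-87 + S) (V(S, W) = (2*W)/(-87 + S) = 2*W/(-87 + S))
A(50, -186)/V(24 + 35, -193) = 0/((2*(-193)/(-87 + (24 + 35)))) = 0/((2*(-193)/(-87 + 59))) = 0/((2*(-193)/(-28))) = 0/((2*(-193)*(-1/28))) = 0/(193/14) = 0*(14/193) = 0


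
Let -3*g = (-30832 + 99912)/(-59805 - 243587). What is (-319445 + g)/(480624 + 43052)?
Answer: -36343887905/59579665872 ≈ -0.61000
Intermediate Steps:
g = 8635/113772 (g = -(-30832 + 99912)/(3*(-59805 - 243587)) = -69080/(3*(-303392)) = -69080*(-1)/(3*303392) = -⅓*(-8635/37924) = 8635/113772 ≈ 0.075897)
(-319445 + g)/(480624 + 43052) = (-319445 + 8635/113772)/(480624 + 43052) = -36343887905/113772/523676 = -36343887905/113772*1/523676 = -36343887905/59579665872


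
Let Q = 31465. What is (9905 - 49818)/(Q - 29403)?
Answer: -39913/2062 ≈ -19.356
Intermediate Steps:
(9905 - 49818)/(Q - 29403) = (9905 - 49818)/(31465 - 29403) = -39913/2062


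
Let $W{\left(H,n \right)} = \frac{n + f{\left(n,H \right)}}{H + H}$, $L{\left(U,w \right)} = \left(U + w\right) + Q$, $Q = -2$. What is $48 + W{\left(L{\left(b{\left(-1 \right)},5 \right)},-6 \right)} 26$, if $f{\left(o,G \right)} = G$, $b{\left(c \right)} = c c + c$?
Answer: $35$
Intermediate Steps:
$b{\left(c \right)} = c + c^{2}$ ($b{\left(c \right)} = c^{2} + c = c + c^{2}$)
$L{\left(U,w \right)} = -2 + U + w$ ($L{\left(U,w \right)} = \left(U + w\right) - 2 = -2 + U + w$)
$W{\left(H,n \right)} = \frac{H + n}{2 H}$ ($W{\left(H,n \right)} = \frac{n + H}{H + H} = \frac{H + n}{2 H}$)
$48 + W{\left(L{\left(b{\left(-1 \right)},5 \right)},-6 \right)} 26 = 48 + \frac{\left(-2 - \left(1 - 1\right) + 5\right) - 6}{2 \left(-2 - \left(1 - 1\right) + 5\right)} 26 = 48 + \frac{\left(-2 - 0 + 5\right) - 6}{2 \left(-2 - 0 + 5\right)} 26 = 48 + \frac{\left(-2 + 0 + 5\right) - 6}{2 \left(-2 + 0 + 5\right)} 26 = 48 + \frac{3 - 6}{2 \cdot 3} \cdot 26 = 48 + \frac{1}{2} \cdot \frac{1}{3} \left(-3\right) 26 = 48 - 13 = 35$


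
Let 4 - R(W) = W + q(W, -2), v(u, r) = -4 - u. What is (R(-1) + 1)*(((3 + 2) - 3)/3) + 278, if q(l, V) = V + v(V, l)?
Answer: 854/3 ≈ 284.67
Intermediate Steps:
q(l, V) = -4 (q(l, V) = V + (-4 - V) = -4)
R(W) = 8 - W (R(W) = 4 - (W - 4) = 4 - (-4 + W) = 4 + (4 - W) = 8 - W)
(R(-1) + 1)*(((3 + 2) - 3)/3) + 278 = ((8 - 1*(-1)) + 1)*(((3 + 2) - 3)/3) + 278 = ((8 + 1) + 1)*((5 - 3)*(1/3)) + 278 = (9 + 1)*(2*(1/3)) + 278 = 10*(2/3) + 278 = 20/3 + 278 = 854/3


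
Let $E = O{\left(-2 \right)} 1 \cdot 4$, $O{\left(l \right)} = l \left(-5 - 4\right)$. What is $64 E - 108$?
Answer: $4500$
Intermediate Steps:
$O{\left(l \right)} = - 9 l$ ($O{\left(l \right)} = l \left(-9\right) = - 9 l$)
$E = 72$ ($E = \left(-9\right) \left(-2\right) 1 \cdot 4 = 18 \cdot 1 \cdot 4 = 18 \cdot 4 = 72$)
$64 E - 108 = 64 \cdot 72 - 108 = 4608 - 108 = 4500$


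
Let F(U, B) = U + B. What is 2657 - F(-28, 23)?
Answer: 2662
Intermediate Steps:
F(U, B) = B + U
2657 - F(-28, 23) = 2657 - (23 - 28) = 2657 - 1*(-5) = 2657 + 5 = 2662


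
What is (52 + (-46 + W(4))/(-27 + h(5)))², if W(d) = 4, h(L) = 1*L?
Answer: 351649/121 ≈ 2906.2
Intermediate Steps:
h(L) = L
(52 + (-46 + W(4))/(-27 + h(5)))² = (52 + (-46 + 4)/(-27 + 5))² = (52 - 42/(-22))² = (52 - 42*(-1/22))² = (52 + 21/11)² = (593/11)² = 351649/121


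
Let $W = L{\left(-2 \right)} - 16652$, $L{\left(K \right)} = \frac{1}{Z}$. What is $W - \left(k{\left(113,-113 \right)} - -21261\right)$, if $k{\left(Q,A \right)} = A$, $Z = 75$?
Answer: $- \frac{2834999}{75} \approx -37800.0$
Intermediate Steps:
$L{\left(K \right)} = \frac{1}{75}$
$W = - \frac{1248899}{75}$ ($W = \frac{1}{75} - 16652 = - \frac{1248899}{75} \approx -16652.0$)
$W - \left(k{\left(113,-113 \right)} - -21261\right) = - \frac{1248899}{75} - \left(-113 - -21261\right) = - \frac{1248899}{75} - \left(-113 + 21261\right) = - \frac{1248899}{75} - 21148 = - \frac{2834999}{75}$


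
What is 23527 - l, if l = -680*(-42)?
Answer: -5033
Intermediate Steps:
l = 28560
23527 - l = 23527 - 1*28560 = 23527 - 28560 = -5033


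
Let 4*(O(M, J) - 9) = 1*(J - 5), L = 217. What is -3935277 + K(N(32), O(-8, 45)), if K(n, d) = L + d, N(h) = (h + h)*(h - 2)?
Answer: -3935041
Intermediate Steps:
O(M, J) = 31/4 + J/4 (O(M, J) = 9 + (1*(J - 5))/4 = 9 + (1*(-5 + J))/4 = 9 + (-5 + J)/4 = 9 + (-5/4 + J/4) = 31/4 + J/4)
N(h) = 2*h*(-2 + h) (N(h) = (2*h)*(-2 + h) = 2*h*(-2 + h))
K(n, d) = 217 + d
-3935277 + K(N(32), O(-8, 45)) = -3935277 + (217 + (31/4 + (¼)*45)) = -3935277 + (217 + (31/4 + 45/4)) = -3935277 + (217 + 19) = -3935277 + 236 = -3935041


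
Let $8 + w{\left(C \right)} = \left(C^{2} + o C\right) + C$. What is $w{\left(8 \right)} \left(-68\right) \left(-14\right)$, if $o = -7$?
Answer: $7616$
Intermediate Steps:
$w{\left(C \right)} = -8 + C^{2} - 6 C$ ($w{\left(C \right)} = -8 + \left(\left(C^{2} - 7 C\right) + C\right) = -8 + \left(C^{2} - 6 C\right) = -8 + C^{2} - 6 C$)
$w{\left(8 \right)} \left(-68\right) \left(-14\right) = \left(-8 + 8^{2} - 48\right) \left(-68\right) \left(-14\right) = \left(-8 + 64 - 48\right) \left(-68\right) \left(-14\right) = 8 \left(-68\right) \left(-14\right) = \left(-544\right) \left(-14\right) = 7616$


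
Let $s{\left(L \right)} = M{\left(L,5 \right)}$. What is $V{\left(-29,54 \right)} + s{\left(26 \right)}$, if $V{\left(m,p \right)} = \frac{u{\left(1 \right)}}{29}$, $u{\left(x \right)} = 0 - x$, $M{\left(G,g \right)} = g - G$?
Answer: $- \frac{610}{29} \approx -21.034$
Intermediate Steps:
$u{\left(x \right)} = - x$
$V{\left(m,p \right)} = - \frac{1}{29}$ ($V{\left(m,p \right)} = \frac{\left(-1\right) 1}{29} = \left(-1\right) \frac{1}{29} = - \frac{1}{29}$)
$s{\left(L \right)} = 5 - L$
$V{\left(-29,54 \right)} + s{\left(26 \right)} = - \frac{1}{29} + \left(5 - 26\right) = - \frac{1}{29} - 21 = - \frac{610}{29}$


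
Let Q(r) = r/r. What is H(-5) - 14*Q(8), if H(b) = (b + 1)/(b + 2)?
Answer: -38/3 ≈ -12.667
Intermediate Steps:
Q(r) = 1
H(b) = (1 + b)/(2 + b)
H(-5) - 14*Q(8) = (1 - 5)/(2 - 5) - 14*1 = -4/(-3) - 14 = -⅓*(-4) - 14 = 4/3 - 14 = -38/3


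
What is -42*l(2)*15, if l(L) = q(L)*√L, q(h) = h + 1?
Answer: -1890*√2 ≈ -2672.9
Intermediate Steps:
q(h) = 1 + h
l(L) = √L*(1 + L) (l(L) = (1 + L)*√L = √L*(1 + L))
-42*l(2)*15 = -42*√2*(1 + 2)*15 = -42*√2*3*15 = -126*√2*15 = -1890*√2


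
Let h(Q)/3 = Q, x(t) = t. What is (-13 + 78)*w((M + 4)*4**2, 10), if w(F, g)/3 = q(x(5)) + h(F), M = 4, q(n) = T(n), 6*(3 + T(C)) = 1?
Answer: 148655/2 ≈ 74328.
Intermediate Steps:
h(Q) = 3*Q
T(C) = -17/6 (T(C) = -3 + (1/6)*1 = -3 + 1/6 = -17/6)
q(n) = -17/6
w(F, g) = -17/2 + 9*F (w(F, g) = 3*(-17/6 + 3*F) = -17/2 + 9*F)
(-13 + 78)*w((M + 4)*4**2, 10) = (-13 + 78)*(-17/2 + 9*((4 + 4)*4**2)) = 65*(-17/2 + 9*(8*16)) = 65*(-17/2 + 9*128) = 65*(-17/2 + 1152) = 65*(2287/2) = 148655/2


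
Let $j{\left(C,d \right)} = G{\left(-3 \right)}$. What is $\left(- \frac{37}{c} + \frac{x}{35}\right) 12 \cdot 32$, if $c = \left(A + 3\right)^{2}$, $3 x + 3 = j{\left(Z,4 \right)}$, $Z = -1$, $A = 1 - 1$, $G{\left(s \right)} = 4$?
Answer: $- \frac{165376}{105} \approx -1575.0$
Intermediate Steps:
$A = 0$
$j{\left(C,d \right)} = 4$
$x = \frac{1}{3}$ ($x = -1 + \frac{1}{3} \cdot 4 = -1 + \frac{4}{3} = \frac{1}{3} \approx 0.33333$)
$c = 9$ ($c = \left(0 + 3\right)^{2} = 3^{2} = 9$)
$\left(- \frac{37}{c} + \frac{x}{35}\right) 12 \cdot 32 = \left(- \frac{37}{9} + \frac{1}{3 \cdot 35}\right) 12 \cdot 32 = \left(\left(-37\right) \frac{1}{9} + \frac{1}{3} \cdot \frac{1}{35}\right) 12 \cdot 32 = \left(- \frac{37}{9} + \frac{1}{105}\right) 12 \cdot 32 = \left(- \frac{1292}{315}\right) 12 \cdot 32 = \left(- \frac{5168}{105}\right) 32 = - \frac{165376}{105}$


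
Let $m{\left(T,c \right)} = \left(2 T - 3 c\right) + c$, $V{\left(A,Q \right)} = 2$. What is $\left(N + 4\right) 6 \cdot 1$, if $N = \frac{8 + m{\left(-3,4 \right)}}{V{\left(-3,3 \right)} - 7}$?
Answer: $\frac{156}{5} \approx 31.2$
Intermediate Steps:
$m{\left(T,c \right)} = - 2 c + 2 T$ ($m{\left(T,c \right)} = \left(- 3 c + 2 T\right) + c = - 2 c + 2 T$)
$N = \frac{6}{5}$ ($N = \frac{8 + \left(\left(-2\right) 4 + 2 \left(-3\right)\right)}{2 - 7} = \frac{8 - 14}{-5} = \left(8 - 14\right) \left(- \frac{1}{5}\right) = \left(-6\right) \left(- \frac{1}{5}\right) = \frac{6}{5} \approx 1.2$)
$\left(N + 4\right) 6 \cdot 1 = \left(\frac{6}{5} + 4\right) 6 \cdot 1 = \frac{26}{5} \cdot 6 = \frac{156}{5}$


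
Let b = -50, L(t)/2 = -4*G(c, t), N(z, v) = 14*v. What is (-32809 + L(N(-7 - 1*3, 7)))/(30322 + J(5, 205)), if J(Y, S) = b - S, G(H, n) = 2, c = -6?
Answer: -32825/30067 ≈ -1.0917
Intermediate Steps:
L(t) = -16 (L(t) = 2*(-4*2) = 2*(-8) = -16)
J(Y, S) = -50 - S
(-32809 + L(N(-7 - 1*3, 7)))/(30322 + J(5, 205)) = (-32809 - 16)/(30322 + (-50 - 1*205)) = -32825/(30322 + (-50 - 205)) = -32825/(30322 - 255) = -32825/30067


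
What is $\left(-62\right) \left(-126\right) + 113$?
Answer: $7925$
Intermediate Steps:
$\left(-62\right) \left(-126\right) + 113 = 7812 + 113 = 7925$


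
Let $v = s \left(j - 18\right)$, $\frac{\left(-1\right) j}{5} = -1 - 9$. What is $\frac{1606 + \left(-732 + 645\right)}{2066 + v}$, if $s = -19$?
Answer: $\frac{1519}{1458} \approx 1.0418$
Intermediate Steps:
$j = 50$ ($j = - 5 \left(-1 - 9\right) = \left(-5\right) \left(-10\right) = 50$)
$v = -608$ ($v = - 19 \left(50 - 18\right) = \left(-19\right) 32 = -608$)
$\frac{1606 + \left(-732 + 645\right)}{2066 + v} = \frac{1606 + \left(-732 + 645\right)}{2066 - 608} = \frac{1606 - 87}{1458} = 1519 \cdot \frac{1}{1458} = \frac{1519}{1458}$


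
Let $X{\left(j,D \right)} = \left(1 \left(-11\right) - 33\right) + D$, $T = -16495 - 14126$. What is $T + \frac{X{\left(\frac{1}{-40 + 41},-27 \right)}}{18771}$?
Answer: $- \frac{574786862}{18771} \approx -30621.0$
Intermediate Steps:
$T = -30621$ ($T = -16495 - 14126 = -30621$)
$X{\left(j,D \right)} = -44 + D$ ($X{\left(j,D \right)} = \left(-11 - 33\right) + D = -44 + D$)
$T + \frac{X{\left(\frac{1}{-40 + 41},-27 \right)}}{18771} = -30621 + \frac{-44 - 27}{18771} = -30621 - \frac{71}{18771} = - \frac{574786862}{18771}$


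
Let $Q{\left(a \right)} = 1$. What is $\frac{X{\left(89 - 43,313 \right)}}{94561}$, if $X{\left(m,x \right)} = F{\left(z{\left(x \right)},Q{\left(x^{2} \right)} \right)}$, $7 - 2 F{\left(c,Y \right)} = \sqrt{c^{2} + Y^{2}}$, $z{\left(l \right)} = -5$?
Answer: $\frac{7}{189122} - \frac{\sqrt{26}}{189122} \approx 1.0052 \cdot 10^{-5}$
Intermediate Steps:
$F{\left(c,Y \right)} = \frac{7}{2} - \frac{\sqrt{Y^{2} + c^{2}}}{2}$ ($F{\left(c,Y \right)} = \frac{7}{2} - \frac{\sqrt{c^{2} + Y^{2}}}{2} = \frac{7}{2} - \frac{\sqrt{Y^{2} + c^{2}}}{2}$)
$X{\left(m,x \right)} = \frac{7}{2} - \frac{\sqrt{26}}{2}$ ($X{\left(m,x \right)} = \frac{7}{2} - \frac{\sqrt{1^{2} + \left(-5\right)^{2}}}{2} = \frac{7}{2} - \frac{\sqrt{1 + 25}}{2} = \frac{7}{2} - \frac{\sqrt{26}}{2}$)
$\frac{X{\left(89 - 43,313 \right)}}{94561} = \frac{\frac{7}{2} - \frac{\sqrt{26}}{2}}{94561} = \left(\frac{7}{2} - \frac{\sqrt{26}}{2}\right) \frac{1}{94561} = \frac{7}{189122} - \frac{\sqrt{26}}{189122}$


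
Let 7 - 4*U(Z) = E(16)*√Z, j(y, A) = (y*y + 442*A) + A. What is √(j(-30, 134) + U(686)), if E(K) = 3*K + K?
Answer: √(241055 - 448*√14)/2 ≈ 244.63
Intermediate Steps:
E(K) = 4*K
j(y, A) = y² + 443*A (j(y, A) = (y² + 442*A) + A = y² + 443*A)
U(Z) = 7/4 - 16*√Z (U(Z) = 7/4 - 4*16*√Z/4 = 7/4 - 16*√Z)
√(j(-30, 134) + U(686)) = √(((-30)² + 443*134) + (7/4 - 112*√14)) = √((900 + 59362) + (7/4 - 112*√14)) = √(60262 + (7/4 - 112*√14)) = √(241055/4 - 112*√14)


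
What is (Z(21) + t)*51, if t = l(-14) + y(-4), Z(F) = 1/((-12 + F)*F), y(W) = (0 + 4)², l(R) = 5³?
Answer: 453050/63 ≈ 7191.3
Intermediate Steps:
l(R) = 125
y(W) = 16 (y(W) = 4² = 16)
Z(F) = 1/(F*(-12 + F))
t = 141 (t = 125 + 16 = 141)
(Z(21) + t)*51 = (1/(21*(-12 + 21)) + 141)*51 = ((1/21)/9 + 141)*51 = ((1/21)*(⅑) + 141)*51 = (1/189 + 141)*51 = (26650/189)*51 = 453050/63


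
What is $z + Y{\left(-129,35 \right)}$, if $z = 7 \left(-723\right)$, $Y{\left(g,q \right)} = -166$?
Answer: $-5227$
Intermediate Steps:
$z = -5061$
$z + Y{\left(-129,35 \right)} = -5061 - 166 = -5227$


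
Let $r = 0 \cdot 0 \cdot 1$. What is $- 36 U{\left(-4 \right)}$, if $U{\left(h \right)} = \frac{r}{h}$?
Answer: $0$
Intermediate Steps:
$r = 0$ ($r = 0 \cdot 0 = 0$)
$U{\left(h \right)} = 0$ ($U{\left(h \right)} = \frac{0}{h} = 0$)
$- 36 U{\left(-4 \right)} = \left(-36\right) 0 = 0$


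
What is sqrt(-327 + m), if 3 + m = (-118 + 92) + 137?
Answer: I*sqrt(219) ≈ 14.799*I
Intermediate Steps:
m = 108 (m = -3 + ((-118 + 92) + 137) = -3 + (-26 + 137) = -3 + 111 = 108)
sqrt(-327 + m) = sqrt(-327 + 108) = sqrt(-219) = I*sqrt(219)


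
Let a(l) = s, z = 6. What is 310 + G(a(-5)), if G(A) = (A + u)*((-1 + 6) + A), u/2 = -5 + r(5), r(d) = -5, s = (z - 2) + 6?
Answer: 160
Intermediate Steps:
s = 10 (s = (6 - 2) + 6 = 4 + 6 = 10)
a(l) = 10
u = -20 (u = 2*(-5 - 5) = 2*(-10) = -20)
G(A) = (-20 + A)*(5 + A) (G(A) = (A - 20)*((-1 + 6) + A) = (-20 + A)*(5 + A))
310 + G(a(-5)) = 310 + (-100 + 10**2 - 15*10) = 310 + (-100 + 100 - 150) = 310 - 150 = 160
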